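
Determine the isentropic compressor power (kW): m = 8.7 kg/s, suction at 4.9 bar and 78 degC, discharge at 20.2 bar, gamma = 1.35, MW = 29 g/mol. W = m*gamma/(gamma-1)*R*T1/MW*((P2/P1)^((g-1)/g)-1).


Isentropic work: W = m*(gamma/(gamma-1))*(R*T1/MW)*((P2/P1)^((gamma-1)/gamma) - 1)
T1 = 78 + 273.15 = 351.15 K
Pressure ratio = 20.2 / 4.9 = 4.12245
Exponent = (1.35 - 1)/1.35 = 0.259259
(P2/P1)^exp - 1 = 4.12245^0.259259 - 1 = 0.443725
W = 8.7 * 1.35 / 0.35 * 8.314 * 351.15 / 29 * 0.443725 = 1499

1499 kW


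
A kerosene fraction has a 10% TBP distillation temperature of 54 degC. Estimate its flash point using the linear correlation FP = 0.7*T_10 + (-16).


FP = 0.7 * 54 + (-16) = 21.8

21.8 degC


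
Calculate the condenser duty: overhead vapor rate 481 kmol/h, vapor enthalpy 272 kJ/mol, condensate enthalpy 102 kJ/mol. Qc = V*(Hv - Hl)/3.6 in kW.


Qc = 481 * (272 - 102) / 3.6 = 481 * 170 / 3.6 = 22710

22710 kW


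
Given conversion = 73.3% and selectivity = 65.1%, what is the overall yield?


Overall yield = conversion (%) * selectivity (%) / 100
Conversion = 73.3%, Selectivity = 65.1%
Y = 73.3 * 65.1 / 100
= 47.7183 %

47.7183 %


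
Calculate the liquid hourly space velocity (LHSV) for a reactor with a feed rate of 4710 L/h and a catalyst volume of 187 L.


LHSV = volumetric feed rate / catalyst volume
= 4710 L/h / 187 L
= 25.19 h^-1

25.19 h^-1


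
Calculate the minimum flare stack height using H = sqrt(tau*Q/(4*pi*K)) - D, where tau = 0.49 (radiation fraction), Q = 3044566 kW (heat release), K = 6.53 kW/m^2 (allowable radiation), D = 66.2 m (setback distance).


tau*Q/(4*pi*K) = 0.49 * 3044566 / (4 * pi * 6.53) = 18180.2
sqrt(18180.2) = 134.834
H = 134.834 - 66.2 = 68.63

68.63 m


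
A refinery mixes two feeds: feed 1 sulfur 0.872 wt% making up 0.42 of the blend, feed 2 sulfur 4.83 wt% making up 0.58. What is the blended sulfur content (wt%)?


Linear sulfur blending: S_blend = x1*S1 + x2*S2
Contribution 1: 0.42 * 0.872 = 0.36624 wt%
Contribution 2: 0.58 * 4.83 = 2.8014 wt%
S_blend = 0.36624 + 2.8014 = 3.16764

3.16764 wt%


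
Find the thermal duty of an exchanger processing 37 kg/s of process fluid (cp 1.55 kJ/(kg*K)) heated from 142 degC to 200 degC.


Q = m_dot * cp * delta_T
delta_T = 200 - 142 = 58 K
Q = 37 * 1.55 * 58
= 57.35 * 58
= 3326.3 kW

3326.3 kW


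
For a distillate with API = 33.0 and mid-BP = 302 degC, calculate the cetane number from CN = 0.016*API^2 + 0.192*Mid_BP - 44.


CN = 0.016 * 33.0^2 + 0.192 * 302 - 44
CN = 17.424 + 57.984 - 44 = 31.408

31.408


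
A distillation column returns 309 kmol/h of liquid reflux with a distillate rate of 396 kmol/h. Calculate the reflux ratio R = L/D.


Reflux ratio definition: R = L / D (liquid returned / distillate withdrawn)
L = 309 kmol/h, D = 396 kmol/h
R = 309 / 396 = 0.7803

0.7803


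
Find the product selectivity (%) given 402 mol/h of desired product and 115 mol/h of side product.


Selectivity = desired / (desired + undesired) * 100
Total products = 402 + 115 = 517 mol/h
S = 402 / 517 * 100
= 0.7776 * 100
= 77.76 %

77.76 %


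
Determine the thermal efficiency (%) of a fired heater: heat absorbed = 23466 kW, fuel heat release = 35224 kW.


Furnace efficiency = Q_absorbed / Q_fuel * 100
= 23466 / 35224 * 100 = 66.62

66.62 %


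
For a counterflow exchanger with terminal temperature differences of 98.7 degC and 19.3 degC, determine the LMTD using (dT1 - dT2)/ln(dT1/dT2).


LMTD = (dT1 - dT2) / ln(dT1/dT2)
= (98.7 - 19.3) / ln(98.7 / 19.3) = 79.4 / 1.63198 = 48.65

48.65 degC


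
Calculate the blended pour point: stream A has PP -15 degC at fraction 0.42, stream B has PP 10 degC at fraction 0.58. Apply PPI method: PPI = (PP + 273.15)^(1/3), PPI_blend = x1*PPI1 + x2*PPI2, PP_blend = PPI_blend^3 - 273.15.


PPI_1 = (-15 + 273.15)^(1/3) = 6.36733
PPI_2 = (10 + 273.15)^(1/3) = 6.566574
PPI_blend = 0.42 * 6.36733 + 0.58 * 6.566574 = 6.482892
PP_blend = 6.482892^3 - 273.15 = 272.4623 - 273.15 = -0.69

-0.69 degC


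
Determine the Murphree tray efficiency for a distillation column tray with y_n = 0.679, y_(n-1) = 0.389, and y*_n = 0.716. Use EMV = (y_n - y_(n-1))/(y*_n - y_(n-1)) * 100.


Murphree vapor efficiency: EMV = (y_n - y_(n-1)) / (y*_n - y_(n-1)) * 100
EMV = (0.679 - 0.389) / (0.716 - 0.389) * 100 = 0.29 / 0.327 * 100 = 88.69

88.69 %


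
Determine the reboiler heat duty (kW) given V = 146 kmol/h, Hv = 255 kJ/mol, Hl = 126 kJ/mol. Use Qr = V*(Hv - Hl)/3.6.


Qr = 146 * (255 - 126) / 3.6 = 146 * 129 / 3.6 = 5232

5232 kW


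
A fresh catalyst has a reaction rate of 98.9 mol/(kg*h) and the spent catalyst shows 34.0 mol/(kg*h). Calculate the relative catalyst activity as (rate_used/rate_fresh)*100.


Activity (%) = (rate_used / rate_fresh) * 100
rate_used = 34.0, rate_fresh = 98.9
= (34.0 / 98.9) * 100
= 0.3438 * 100 = 34.38

34.38 %


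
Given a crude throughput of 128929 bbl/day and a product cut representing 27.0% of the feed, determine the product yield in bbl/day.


Crude throughput = 128929 bbl/day
Fraction yield = 27.0%
yield = throughput * fraction / 100
yield = 128929 * 27.0 / 100 = 34810.83

34810.83 bbl/day


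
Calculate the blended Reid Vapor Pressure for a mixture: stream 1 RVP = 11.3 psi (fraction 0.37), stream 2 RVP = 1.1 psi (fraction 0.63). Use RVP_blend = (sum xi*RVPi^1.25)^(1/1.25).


Chevron index: RVP_blend = (sum xi*RVPi^1.25)^(1/1.25)
RVP^1.25 terms: 0.37 * 11.3^1.25 + 0.63 * 1.1^1.25 = 8.37537
RVP_blend = 8.37537^(1/1.25) = 5.475

5.475 psi


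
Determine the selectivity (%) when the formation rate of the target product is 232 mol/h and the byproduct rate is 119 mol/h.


Selectivity = desired / (desired + undesired) * 100
Total products = 232 + 119 = 351 mol/h
S = 232 / 351 * 100
= 0.6610 * 100
= 66.10 %

66.10 %


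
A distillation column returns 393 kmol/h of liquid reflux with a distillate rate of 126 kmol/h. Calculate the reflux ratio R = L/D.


Reflux ratio definition: R = L / D (liquid returned / distillate withdrawn)
L = 393 kmol/h, D = 126 kmol/h
R = 393 / 126 = 3.119

3.119


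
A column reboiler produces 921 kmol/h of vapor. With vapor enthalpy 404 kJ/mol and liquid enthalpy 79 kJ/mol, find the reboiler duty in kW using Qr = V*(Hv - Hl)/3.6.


Qr = 921 * (404 - 79) / 3.6 = 921 * 325 / 3.6 = 83150

83150 kW


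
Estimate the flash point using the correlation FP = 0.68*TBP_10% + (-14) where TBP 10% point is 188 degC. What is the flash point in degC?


FP = 0.68 * 188 + (-14) = 113.84

113.84 degC


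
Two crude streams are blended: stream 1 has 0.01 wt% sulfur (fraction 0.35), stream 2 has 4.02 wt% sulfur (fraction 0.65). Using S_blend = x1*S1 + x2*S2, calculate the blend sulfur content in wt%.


Linear sulfur blending: S_blend = x1*S1 + x2*S2
Contribution 1: 0.35 * 0.01 = 0.0035 wt%
Contribution 2: 0.65 * 4.02 = 2.613 wt%
S_blend = 0.0035 + 2.613 = 2.6165

2.6165 wt%


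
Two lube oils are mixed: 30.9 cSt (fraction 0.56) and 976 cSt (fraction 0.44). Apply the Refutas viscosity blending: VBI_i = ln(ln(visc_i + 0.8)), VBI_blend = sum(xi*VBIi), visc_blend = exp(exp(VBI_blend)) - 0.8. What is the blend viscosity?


Refutas method: VBN_i = 14.534*ln(ln(visc_i + 0.8)) + 10.975, blended linearly by mass fraction; since VBN is linear in VBI_i = ln(ln(visc_i + 0.8)) and the fractions sum to 1, blend VBI directly: visc = exp(exp(VBI_blend)) - 0.8
VBI_1 = ln(ln(30.9 + 0.8)) = 1.2402
VBI_2 = ln(ln(976 + 0.8)) = 1.92924
VBI_blend = 0.56 * 1.2402 + 0.44 * 1.92924 = 1.54338
visc_blend = exp(exp(1.54338)) - 0.8 = 107.0

107.0 cSt


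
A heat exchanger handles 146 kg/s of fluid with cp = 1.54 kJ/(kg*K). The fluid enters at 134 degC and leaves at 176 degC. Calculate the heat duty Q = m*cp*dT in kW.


Q = m_dot * cp * delta_T
delta_T = 176 - 134 = 42 K
Q = 146 * 1.54 * 42
= 224.84 * 42
= 9443.28 kW

9443.28 kW


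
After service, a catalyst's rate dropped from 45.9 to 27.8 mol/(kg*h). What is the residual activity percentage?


Activity (%) = (rate_used / rate_fresh) * 100
rate_used = 27.8, rate_fresh = 45.9
= (27.8 / 45.9) * 100
= 0.6057 * 100 = 60.57

60.57 %


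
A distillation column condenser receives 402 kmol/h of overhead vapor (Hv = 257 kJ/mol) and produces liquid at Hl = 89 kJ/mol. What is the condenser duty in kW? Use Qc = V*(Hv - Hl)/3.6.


Qc = 402 * (257 - 89) / 3.6 = 402 * 168 / 3.6 = 18760

18760 kW


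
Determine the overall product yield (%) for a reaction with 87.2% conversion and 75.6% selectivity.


Overall yield = conversion (%) * selectivity (%) / 100
Conversion = 87.2%, Selectivity = 75.6%
Y = 87.2 * 75.6 / 100
= 65.9232 %

65.9232 %


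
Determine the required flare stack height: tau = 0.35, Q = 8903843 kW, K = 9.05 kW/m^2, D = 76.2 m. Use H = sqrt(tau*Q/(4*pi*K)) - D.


tau*Q/(4*pi*K) = 0.35 * 8903843 / (4 * pi * 9.05) = 27402.3
sqrt(27402.3) = 165.536
H = 165.536 - 76.2 = 89.34

89.34 m


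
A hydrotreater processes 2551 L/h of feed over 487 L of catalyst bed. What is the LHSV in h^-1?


LHSV = volumetric feed rate / catalyst volume
= 2551 L/h / 487 L
= 5.238 h^-1

5.238 h^-1


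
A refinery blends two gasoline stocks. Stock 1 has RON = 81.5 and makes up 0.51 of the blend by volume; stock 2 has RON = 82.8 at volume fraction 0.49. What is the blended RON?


Linear blending: RON_blend = sum(vi * RONi)
Contribution 1: 0.51 * 81.5 = 41.565
Contribution 2: 0.49 * 82.8 = 40.572
RON_blend = 41.565 + 40.572 = 82.137

82.137


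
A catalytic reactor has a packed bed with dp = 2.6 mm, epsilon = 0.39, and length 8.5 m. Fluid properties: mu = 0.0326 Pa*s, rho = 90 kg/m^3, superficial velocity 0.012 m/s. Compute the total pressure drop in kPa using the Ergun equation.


dp = 2.6 mm = 0.0026 m
Viscous term = 150*0.0326*0.012*(1-0.39)^2 / (0.0026^2*0.39^3) = 54451.4
Inertial term = 1.75*90*0.012^2*(1-0.39) / (0.0026*0.39^3) = 89.7027
dP/L = 54451.4 + 89.7027 = 54541.1 Pa/m
dP = 54541.1 * 8.5 / 1000 = 463.6 kPa

463.6 kPa


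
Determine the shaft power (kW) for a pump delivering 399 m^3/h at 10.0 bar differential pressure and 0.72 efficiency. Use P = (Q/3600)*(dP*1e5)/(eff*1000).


Q = 399 / 3600 = 0.110833 m^3/s
P = 0.110833 * (10.0 * 1e5) / 0.72 / 1000 = 153.9

153.9 kW


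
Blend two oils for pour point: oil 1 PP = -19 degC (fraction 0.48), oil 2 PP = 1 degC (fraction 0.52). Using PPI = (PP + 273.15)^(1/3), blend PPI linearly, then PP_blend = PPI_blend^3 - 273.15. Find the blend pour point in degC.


PPI_1 = (-19 + 273.15)^(1/3) = 6.334272
PPI_2 = (1 + 273.15)^(1/3) = 6.49625
PPI_blend = 0.48 * 6.334272 + 0.52 * 6.49625 = 6.418501
PP_blend = 6.418501^3 - 273.15 = 264.424 - 273.15 = -8.73

-8.73 degC


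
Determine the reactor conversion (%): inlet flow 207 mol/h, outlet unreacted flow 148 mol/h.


X = (F_in - F_out) / F_in * 100
Moles reacted = 207 - 148 = 59
X = 59 / 207 * 100
= 0.2850 * 100
= 28.50 %

28.50 %


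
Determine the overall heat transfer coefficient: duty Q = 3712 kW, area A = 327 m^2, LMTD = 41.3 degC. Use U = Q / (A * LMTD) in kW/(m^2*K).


From Q = U*A*LMTD, U = Q / (A * LMTD)
U = 3712 / (327 * 41.3) = 3712 / 13505.1 = 0.2749

0.2749 kW/(m^2*K)


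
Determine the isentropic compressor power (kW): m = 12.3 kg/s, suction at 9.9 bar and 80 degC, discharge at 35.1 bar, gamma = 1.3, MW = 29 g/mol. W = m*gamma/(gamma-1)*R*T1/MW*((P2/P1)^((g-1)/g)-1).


Isentropic work: W = m*(gamma/(gamma-1))*(R*T1/MW)*((P2/P1)^((gamma-1)/gamma) - 1)
T1 = 80 + 273.15 = 353.15 K
Pressure ratio = 35.1 / 9.9 = 3.54545
Exponent = (1.3 - 1)/1.3 = 0.230769
(P2/P1)^exp - 1 = 3.54545^0.230769 - 1 = 0.339205
W = 12.3 * 1.3 / 0.3 * 8.314 * 353.15 / 29 * 0.339205 = 1830

1830 kW


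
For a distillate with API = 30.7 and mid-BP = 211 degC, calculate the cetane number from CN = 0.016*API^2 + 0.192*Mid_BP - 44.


CN = 0.016 * 30.7^2 + 0.192 * 211 - 44
CN = 15.07984 + 40.512 - 44 = 11.59184

11.59184


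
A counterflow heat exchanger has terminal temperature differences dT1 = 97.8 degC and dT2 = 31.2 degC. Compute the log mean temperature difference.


LMTD = (dT1 - dT2) / ln(dT1/dT2)
= (97.8 - 31.2) / ln(97.8 / 31.2) = 66.6 / 1.14251 = 58.29

58.29 degC


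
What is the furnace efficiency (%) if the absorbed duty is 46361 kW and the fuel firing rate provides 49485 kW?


Furnace efficiency = Q_absorbed / Q_fuel * 100
= 46361 / 49485 * 100 = 93.69

93.69 %


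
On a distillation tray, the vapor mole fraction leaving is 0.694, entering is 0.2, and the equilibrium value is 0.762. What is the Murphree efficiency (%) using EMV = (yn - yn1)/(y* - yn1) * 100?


Murphree vapor efficiency: EMV = (y_n - y_(n-1)) / (y*_n - y_(n-1)) * 100
EMV = (0.694 - 0.2) / (0.762 - 0.2) * 100 = 0.494 / 0.562 * 100 = 87.90

87.90 %


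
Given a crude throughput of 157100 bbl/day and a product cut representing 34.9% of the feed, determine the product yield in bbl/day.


Crude throughput = 157100 bbl/day
Fraction yield = 34.9%
yield = throughput * fraction / 100
yield = 157100 * 34.9 / 100 = 54827.9

54827.9 bbl/day


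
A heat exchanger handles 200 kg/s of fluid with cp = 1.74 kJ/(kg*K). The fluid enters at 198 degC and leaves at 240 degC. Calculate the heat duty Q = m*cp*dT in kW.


Q = m_dot * cp * delta_T
delta_T = 240 - 198 = 42 K
Q = 200 * 1.74 * 42
= 348 * 42
= 14616 kW

14616 kW


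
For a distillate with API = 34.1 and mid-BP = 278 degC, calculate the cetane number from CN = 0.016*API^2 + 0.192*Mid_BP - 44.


CN = 0.016 * 34.1^2 + 0.192 * 278 - 44
CN = 18.60496 + 53.376 - 44 = 27.98096

27.98096


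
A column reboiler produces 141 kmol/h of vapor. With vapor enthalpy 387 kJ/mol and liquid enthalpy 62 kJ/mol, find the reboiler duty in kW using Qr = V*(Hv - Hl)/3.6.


Qr = 141 * (387 - 62) / 3.6 = 141 * 325 / 3.6 = 12730

12730 kW


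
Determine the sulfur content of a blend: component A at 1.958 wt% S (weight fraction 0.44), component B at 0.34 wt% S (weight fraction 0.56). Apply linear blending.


Linear sulfur blending: S_blend = x1*S1 + x2*S2
Contribution 1: 0.44 * 1.958 = 0.86152 wt%
Contribution 2: 0.56 * 0.34 = 0.1904 wt%
S_blend = 0.86152 + 0.1904 = 1.05192

1.05192 wt%


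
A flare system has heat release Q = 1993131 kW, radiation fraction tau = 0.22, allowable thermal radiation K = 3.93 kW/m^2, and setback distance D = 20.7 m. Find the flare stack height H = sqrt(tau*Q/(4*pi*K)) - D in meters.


tau*Q/(4*pi*K) = 0.22 * 1993131 / (4 * pi * 3.93) = 8878.84
sqrt(8878.84) = 94.2276
H = 94.2276 - 20.7 = 73.53

73.53 m


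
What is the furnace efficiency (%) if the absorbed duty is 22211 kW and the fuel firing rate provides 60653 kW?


Furnace efficiency = Q_absorbed / Q_fuel * 100
= 22211 / 60653 * 100 = 36.62

36.62 %


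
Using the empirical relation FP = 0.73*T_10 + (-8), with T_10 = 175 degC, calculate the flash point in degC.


FP = 0.73 * 175 + (-8) = 119.75

119.75 degC


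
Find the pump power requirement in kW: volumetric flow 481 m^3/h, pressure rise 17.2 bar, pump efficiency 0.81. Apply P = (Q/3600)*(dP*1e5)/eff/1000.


Q = 481 / 3600 = 0.133611 m^3/s
P = 0.133611 * (17.2 * 1e5) / 0.81 / 1000 = 283.7

283.7 kW


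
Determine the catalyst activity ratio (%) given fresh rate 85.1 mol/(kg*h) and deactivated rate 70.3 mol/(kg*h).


Activity (%) = (rate_used / rate_fresh) * 100
rate_used = 70.3, rate_fresh = 85.1
= (70.3 / 85.1) * 100
= 0.8261 * 100 = 82.61

82.61 %


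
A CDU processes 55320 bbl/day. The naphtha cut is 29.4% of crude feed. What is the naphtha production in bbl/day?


Crude throughput = 55320 bbl/day
Fraction yield = 29.4%
yield = throughput * fraction / 100
yield = 55320 * 29.4 / 100 = 16264.08

16264.08 bbl/day


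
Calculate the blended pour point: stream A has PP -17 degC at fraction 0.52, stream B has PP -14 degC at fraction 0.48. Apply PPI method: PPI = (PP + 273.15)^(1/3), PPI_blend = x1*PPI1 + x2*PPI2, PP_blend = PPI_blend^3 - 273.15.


PPI_1 = (-17 + 273.15)^(1/3) = 6.350844
PPI_2 = (-14 + 273.15)^(1/3) = 6.375541
PPI_blend = 0.52 * 6.350844 + 0.48 * 6.375541 = 6.362699
PP_blend = 6.362699^3 - 273.15 = 257.5871 - 273.15 = -15.56

-15.56 degC


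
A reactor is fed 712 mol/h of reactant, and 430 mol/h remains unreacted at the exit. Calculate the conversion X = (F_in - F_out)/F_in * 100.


X = (F_in - F_out) / F_in * 100
Moles reacted = 712 - 430 = 282
X = 282 / 712 * 100
= 0.3961 * 100
= 39.61 %

39.61 %


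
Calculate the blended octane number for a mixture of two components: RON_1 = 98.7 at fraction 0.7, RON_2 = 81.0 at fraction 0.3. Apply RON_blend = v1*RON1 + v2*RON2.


Linear blending: RON_blend = sum(vi * RONi)
Contribution 1: 0.7 * 98.7 = 69.09
Contribution 2: 0.3 * 81.0 = 24.3
RON_blend = 69.09 + 24.3 = 93.39

93.39


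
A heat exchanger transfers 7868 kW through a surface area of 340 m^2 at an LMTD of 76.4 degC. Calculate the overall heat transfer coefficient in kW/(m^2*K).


From Q = U*A*LMTD, U = Q / (A * LMTD)
U = 7868 / (340 * 76.4) = 7868 / 25976 = 0.3029

0.3029 kW/(m^2*K)


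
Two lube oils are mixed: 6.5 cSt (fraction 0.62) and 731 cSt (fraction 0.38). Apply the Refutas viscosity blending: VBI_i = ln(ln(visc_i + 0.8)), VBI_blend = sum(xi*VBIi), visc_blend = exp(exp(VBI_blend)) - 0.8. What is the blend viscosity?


Refutas method: VBN_i = 14.534*ln(ln(visc_i + 0.8)) + 10.975, blended linearly by mass fraction; since VBN is linear in VBI_i = ln(ln(visc_i + 0.8)) and the fractions sum to 1, blend VBI directly: visc = exp(exp(VBI_blend)) - 0.8
VBI_1 = ln(ln(6.5 + 0.8)) = 0.687066
VBI_2 = ln(ln(731 + 0.8)) = 1.88639
VBI_blend = 0.62 * 0.687066 + 0.38 * 1.88639 = 1.14281
visc_blend = exp(exp(1.14281)) - 0.8 = 22.20

22.20 cSt


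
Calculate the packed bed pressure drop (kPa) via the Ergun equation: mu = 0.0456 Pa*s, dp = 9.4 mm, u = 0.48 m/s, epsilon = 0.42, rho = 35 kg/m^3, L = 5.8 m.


dp = 9.4 mm = 0.0094 m
Viscous term = 150*0.0456*0.48*(1-0.42)^2 / (0.0094^2*0.42^3) = 168713
Inertial term = 1.75*35*0.48^2*(1-0.42) / (0.0094*0.42^3) = 11752.8
dP/L = 168713 + 11752.8 = 180466 Pa/m
dP = 180466 * 5.8 / 1000 = 1047 kPa

1047 kPa


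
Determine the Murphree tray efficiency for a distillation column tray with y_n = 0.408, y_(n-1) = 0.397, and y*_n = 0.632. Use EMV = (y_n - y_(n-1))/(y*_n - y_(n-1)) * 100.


Murphree vapor efficiency: EMV = (y_n - y_(n-1)) / (y*_n - y_(n-1)) * 100
EMV = (0.408 - 0.397) / (0.632 - 0.397) * 100 = 0.011 / 0.235 * 100 = 4.681

4.681 %


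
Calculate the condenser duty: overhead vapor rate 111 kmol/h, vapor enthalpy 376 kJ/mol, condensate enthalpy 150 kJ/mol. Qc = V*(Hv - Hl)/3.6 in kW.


Qc = 111 * (376 - 150) / 3.6 = 111 * 226 / 3.6 = 6968

6968 kW


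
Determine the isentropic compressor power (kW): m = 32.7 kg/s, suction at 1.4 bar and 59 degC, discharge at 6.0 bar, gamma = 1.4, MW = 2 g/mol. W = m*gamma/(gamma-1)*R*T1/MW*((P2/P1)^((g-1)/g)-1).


Isentropic work: W = m*(gamma/(gamma-1))*(R*T1/MW)*((P2/P1)^((gamma-1)/gamma) - 1)
T1 = 59 + 273.15 = 332.15 K
Pressure ratio = 6.0 / 1.4 = 4.28571
Exponent = (1.4 - 1)/1.4 = 0.285714
(P2/P1)^exp - 1 = 4.28571^0.285714 - 1 = 0.515576
W = 32.7 * 1.4 / 0.4 * 8.314 * 332.15 / 2 * 0.515576 = 81470

81470 kW


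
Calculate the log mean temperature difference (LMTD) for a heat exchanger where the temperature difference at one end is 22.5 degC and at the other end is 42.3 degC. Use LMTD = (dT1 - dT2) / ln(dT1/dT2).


LMTD = (dT1 - dT2) / ln(dT1/dT2)
= (22.5 - 42.3) / ln(22.5 / 42.3) = -19.8 / -0.631272 = 31.37

31.37 degC


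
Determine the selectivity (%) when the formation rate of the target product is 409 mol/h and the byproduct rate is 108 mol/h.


Selectivity = desired / (desired + undesired) * 100
Total products = 409 + 108 = 517 mol/h
S = 409 / 517 * 100
= 0.7911 * 100
= 79.11 %

79.11 %


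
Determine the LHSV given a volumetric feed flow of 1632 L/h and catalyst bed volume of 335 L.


LHSV = volumetric feed rate / catalyst volume
= 1632 L/h / 335 L
= 4.872 h^-1

4.872 h^-1


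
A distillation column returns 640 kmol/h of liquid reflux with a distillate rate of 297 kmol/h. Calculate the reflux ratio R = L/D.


Reflux ratio definition: R = L / D (liquid returned / distillate withdrawn)
L = 640 kmol/h, D = 297 kmol/h
R = 640 / 297 = 2.155

2.155


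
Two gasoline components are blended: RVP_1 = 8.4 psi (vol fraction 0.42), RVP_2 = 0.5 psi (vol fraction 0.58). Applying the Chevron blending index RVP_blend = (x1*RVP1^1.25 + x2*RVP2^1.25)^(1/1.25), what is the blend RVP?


Chevron index: RVP_blend = (sum xi*RVPi^1.25)^(1/1.25)
RVP^1.25 terms: 0.42 * 8.4^1.25 + 0.58 * 0.5^1.25 = 6.25004
RVP_blend = 6.25004^(1/1.25) = 4.332

4.332 psi


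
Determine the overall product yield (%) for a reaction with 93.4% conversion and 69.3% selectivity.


Overall yield = conversion (%) * selectivity (%) / 100
Conversion = 93.4%, Selectivity = 69.3%
Y = 93.4 * 69.3 / 100
= 64.7262 %

64.7262 %


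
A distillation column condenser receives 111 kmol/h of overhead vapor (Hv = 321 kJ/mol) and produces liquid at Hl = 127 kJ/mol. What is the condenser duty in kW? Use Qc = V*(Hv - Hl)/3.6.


Qc = 111 * (321 - 127) / 3.6 = 111 * 194 / 3.6 = 5982

5982 kW


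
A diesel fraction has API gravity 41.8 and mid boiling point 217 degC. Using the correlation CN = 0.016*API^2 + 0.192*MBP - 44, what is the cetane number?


CN = 0.016 * 41.8^2 + 0.192 * 217 - 44
CN = 27.95584 + 41.664 - 44 = 25.61984

25.61984


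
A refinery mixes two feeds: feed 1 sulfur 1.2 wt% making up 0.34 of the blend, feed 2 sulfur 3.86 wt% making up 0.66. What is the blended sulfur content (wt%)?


Linear sulfur blending: S_blend = x1*S1 + x2*S2
Contribution 1: 0.34 * 1.2 = 0.408 wt%
Contribution 2: 0.66 * 3.86 = 2.5476 wt%
S_blend = 0.408 + 2.5476 = 2.9556

2.9556 wt%


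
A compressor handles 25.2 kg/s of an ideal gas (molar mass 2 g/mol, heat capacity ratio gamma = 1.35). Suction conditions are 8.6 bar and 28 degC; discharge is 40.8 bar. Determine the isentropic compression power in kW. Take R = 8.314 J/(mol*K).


Isentropic work: W = m*(gamma/(gamma-1))*(R*T1/MW)*((P2/P1)^((gamma-1)/gamma) - 1)
T1 = 28 + 273.15 = 301.15 K
Pressure ratio = 40.8 / 8.6 = 4.74419
Exponent = (1.35 - 1)/1.35 = 0.259259
(P2/P1)^exp - 1 = 4.74419^0.259259 - 1 = 0.497273
W = 25.2 * 1.35 / 0.35 * 8.314 * 301.15 / 2 * 0.497273 = 60510

60510 kW


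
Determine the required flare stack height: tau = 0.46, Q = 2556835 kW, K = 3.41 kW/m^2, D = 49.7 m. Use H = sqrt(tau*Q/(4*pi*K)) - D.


tau*Q/(4*pi*K) = 0.46 * 2556835 / (4 * pi * 3.41) = 27447.1
sqrt(27447.1) = 165.672
H = 165.672 - 49.7 = 116.0

116.0 m


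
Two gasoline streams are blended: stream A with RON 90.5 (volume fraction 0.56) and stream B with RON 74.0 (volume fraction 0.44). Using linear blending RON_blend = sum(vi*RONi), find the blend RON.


Linear blending: RON_blend = sum(vi * RONi)
Contribution 1: 0.56 * 90.5 = 50.68
Contribution 2: 0.44 * 74.0 = 32.56
RON_blend = 50.68 + 32.56 = 83.24

83.24


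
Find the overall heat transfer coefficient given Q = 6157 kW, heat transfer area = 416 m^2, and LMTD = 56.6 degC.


From Q = U*A*LMTD, U = Q / (A * LMTD)
U = 6157 / (416 * 56.6) = 6157 / 23545.6 = 0.2615

0.2615 kW/(m^2*K)


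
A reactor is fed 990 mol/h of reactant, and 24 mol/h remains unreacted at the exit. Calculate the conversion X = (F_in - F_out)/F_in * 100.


X = (F_in - F_out) / F_in * 100
Moles reacted = 990 - 24 = 966
X = 966 / 990 * 100
= 0.9758 * 100
= 97.58 %

97.58 %


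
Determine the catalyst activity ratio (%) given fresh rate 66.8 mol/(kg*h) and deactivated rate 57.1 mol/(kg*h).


Activity (%) = (rate_used / rate_fresh) * 100
rate_used = 57.1, rate_fresh = 66.8
= (57.1 / 66.8) * 100
= 0.8548 * 100 = 85.48

85.48 %


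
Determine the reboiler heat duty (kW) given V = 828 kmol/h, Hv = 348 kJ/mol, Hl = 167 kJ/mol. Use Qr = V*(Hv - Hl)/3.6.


Qr = 828 * (348 - 167) / 3.6 = 828 * 181 / 3.6 = 41630

41630 kW


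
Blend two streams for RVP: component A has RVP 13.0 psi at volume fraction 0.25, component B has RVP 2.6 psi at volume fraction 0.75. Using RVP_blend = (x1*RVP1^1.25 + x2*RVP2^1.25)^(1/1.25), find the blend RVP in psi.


Chevron index: RVP_blend = (sum xi*RVPi^1.25)^(1/1.25)
RVP^1.25 terms: 0.25 * 13.0^1.25 + 0.75 * 2.6^1.25 = 8.64735
RVP_blend = 8.64735^(1/1.25) = 5.617

5.617 psi


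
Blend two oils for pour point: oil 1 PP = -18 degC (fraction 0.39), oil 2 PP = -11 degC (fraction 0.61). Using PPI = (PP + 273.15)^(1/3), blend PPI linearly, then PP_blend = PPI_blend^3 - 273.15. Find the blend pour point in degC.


PPI_1 = (-18 + 273.15)^(1/3) = 6.342569
PPI_2 = (-11 + 273.15)^(1/3) = 6.400049
PPI_blend = 0.39 * 6.342569 + 0.61 * 6.400049 = 6.377632
PP_blend = 6.377632^3 - 273.15 = 259.405 - 273.15 = -13.75

-13.75 degC


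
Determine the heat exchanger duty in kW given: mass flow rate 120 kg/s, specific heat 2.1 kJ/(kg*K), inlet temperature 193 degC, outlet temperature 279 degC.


Q = m_dot * cp * delta_T
delta_T = 279 - 193 = 86 K
Q = 120 * 2.1 * 86
= 252 * 86
= 21672 kW

21672 kW


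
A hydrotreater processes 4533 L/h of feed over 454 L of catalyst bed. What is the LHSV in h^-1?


LHSV = volumetric feed rate / catalyst volume
= 4533 L/h / 454 L
= 9.985 h^-1

9.985 h^-1


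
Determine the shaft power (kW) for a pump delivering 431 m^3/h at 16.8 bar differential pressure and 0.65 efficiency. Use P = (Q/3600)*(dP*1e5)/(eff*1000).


Q = 431 / 3600 = 0.119722 m^3/s
P = 0.119722 * (16.8 * 1e5) / 0.65 / 1000 = 309.4

309.4 kW


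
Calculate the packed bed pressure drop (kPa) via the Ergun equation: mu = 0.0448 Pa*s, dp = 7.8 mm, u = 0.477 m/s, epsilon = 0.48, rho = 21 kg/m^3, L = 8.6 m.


dp = 7.8 mm = 0.0078 m
Viscous term = 150*0.0448*0.477*(1-0.48)^2 / (0.0078^2*0.48^3) = 128819
Inertial term = 1.75*21*0.477^2*(1-0.48) / (0.0078*0.48^3) = 5040.56
dP/L = 128819 + 5040.56 = 133860 Pa/m
dP = 133860 * 8.6 / 1000 = 1151 kPa

1151 kPa


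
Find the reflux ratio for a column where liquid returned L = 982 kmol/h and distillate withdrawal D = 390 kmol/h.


Reflux ratio definition: R = L / D (liquid returned / distillate withdrawn)
L = 982 kmol/h, D = 390 kmol/h
R = 982 / 390 = 2.518

2.518


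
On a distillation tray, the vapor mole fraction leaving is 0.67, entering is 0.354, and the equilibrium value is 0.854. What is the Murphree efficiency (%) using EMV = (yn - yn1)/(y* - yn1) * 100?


Murphree vapor efficiency: EMV = (y_n - y_(n-1)) / (y*_n - y_(n-1)) * 100
EMV = (0.67 - 0.354) / (0.854 - 0.354) * 100 = 0.316 / 0.5 * 100 = 63.20

63.20 %


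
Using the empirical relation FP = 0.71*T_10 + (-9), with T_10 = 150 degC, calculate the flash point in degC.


FP = 0.71 * 150 + (-9) = 97.5

97.5 degC


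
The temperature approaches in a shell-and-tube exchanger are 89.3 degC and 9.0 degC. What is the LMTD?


LMTD = (dT1 - dT2) / ln(dT1/dT2)
= (89.3 - 9.0) / ln(89.3 / 9.0) = 80.3 / 2.29478 = 34.99

34.99 degC


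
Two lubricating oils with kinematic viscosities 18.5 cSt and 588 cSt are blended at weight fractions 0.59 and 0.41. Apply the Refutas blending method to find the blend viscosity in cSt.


Refutas method: VBN_i = 14.534*ln(ln(visc_i + 0.8)) + 10.975, blended linearly by mass fraction; since VBN is linear in VBI_i = ln(ln(visc_i + 0.8)) and the fractions sum to 1, blend VBI directly: visc = exp(exp(VBI_blend)) - 0.8
VBI_1 = ln(ln(18.5 + 0.8)) = 1.08522
VBI_2 = ln(ln(588 + 0.8)) = 1.85287
VBI_blend = 0.59 * 1.08522 + 0.41 * 1.85287 = 1.39996
visc_blend = exp(exp(1.39996)) - 0.8 = 56.89

56.89 cSt


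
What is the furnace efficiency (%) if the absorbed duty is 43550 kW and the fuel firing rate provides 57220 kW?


Furnace efficiency = Q_absorbed / Q_fuel * 100
= 43550 / 57220 * 100 = 76.11

76.11 %


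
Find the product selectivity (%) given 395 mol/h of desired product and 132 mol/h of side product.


Selectivity = desired / (desired + undesired) * 100
Total products = 395 + 132 = 527 mol/h
S = 395 / 527 * 100
= 0.7495 * 100
= 74.95 %

74.95 %


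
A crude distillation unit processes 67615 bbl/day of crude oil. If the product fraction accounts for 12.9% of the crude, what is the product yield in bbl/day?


Crude throughput = 67615 bbl/day
Fraction yield = 12.9%
yield = throughput * fraction / 100
yield = 67615 * 12.9 / 100 = 8722.335

8722.335 bbl/day


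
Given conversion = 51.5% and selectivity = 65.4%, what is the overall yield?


Overall yield = conversion (%) * selectivity (%) / 100
Conversion = 51.5%, Selectivity = 65.4%
Y = 51.5 * 65.4 / 100
= 33.681 %

33.681 %


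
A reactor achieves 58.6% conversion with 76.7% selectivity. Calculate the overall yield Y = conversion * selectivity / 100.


Overall yield = conversion (%) * selectivity (%) / 100
Conversion = 58.6%, Selectivity = 76.7%
Y = 58.6 * 76.7 / 100
= 44.9462 %

44.9462 %


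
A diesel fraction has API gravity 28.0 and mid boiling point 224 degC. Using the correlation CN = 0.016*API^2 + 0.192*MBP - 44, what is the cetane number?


CN = 0.016 * 28.0^2 + 0.192 * 224 - 44
CN = 12.544 + 43.008 - 44 = 11.552

11.552


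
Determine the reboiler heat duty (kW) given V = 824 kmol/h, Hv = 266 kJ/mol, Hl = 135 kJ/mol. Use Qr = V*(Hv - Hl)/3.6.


Qr = 824 * (266 - 135) / 3.6 = 824 * 131 / 3.6 = 29980

29980 kW


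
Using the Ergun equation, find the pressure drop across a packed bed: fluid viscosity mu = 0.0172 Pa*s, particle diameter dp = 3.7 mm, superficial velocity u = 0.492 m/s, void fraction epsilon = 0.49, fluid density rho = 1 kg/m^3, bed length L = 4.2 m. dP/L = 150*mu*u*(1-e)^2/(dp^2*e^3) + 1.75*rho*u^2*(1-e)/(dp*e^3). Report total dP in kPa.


dp = 3.7 mm = 0.0037 m
Viscous term = 150*0.0172*0.492*(1-0.49)^2 / (0.0037^2*0.49^3) = 204990
Inertial term = 1.75*1*0.492^2*(1-0.49) / (0.0037*0.49^3) = 496.305
dP/L = 204990 + 496.305 = 205486 Pa/m
dP = 205486 * 4.2 / 1000 = 863.0 kPa

863.0 kPa


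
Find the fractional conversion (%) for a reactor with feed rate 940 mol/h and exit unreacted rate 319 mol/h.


X = (F_in - F_out) / F_in * 100
Moles reacted = 940 - 319 = 621
X = 621 / 940 * 100
= 0.6606 * 100
= 66.06 %

66.06 %


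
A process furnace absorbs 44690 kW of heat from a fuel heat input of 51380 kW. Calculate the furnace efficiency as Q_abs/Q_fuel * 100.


Furnace efficiency = Q_absorbed / Q_fuel * 100
= 44690 / 51380 * 100 = 86.98

86.98 %


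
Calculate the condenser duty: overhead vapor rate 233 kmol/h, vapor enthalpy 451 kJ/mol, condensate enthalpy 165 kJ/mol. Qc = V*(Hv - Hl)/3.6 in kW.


Qc = 233 * (451 - 165) / 3.6 = 233 * 286 / 3.6 = 18510

18510 kW


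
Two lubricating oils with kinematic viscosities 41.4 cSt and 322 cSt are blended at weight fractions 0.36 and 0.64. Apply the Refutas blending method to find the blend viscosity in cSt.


Refutas method: VBN_i = 14.534*ln(ln(visc_i + 0.8)) + 10.975, blended linearly by mass fraction; since VBN is linear in VBI_i = ln(ln(visc_i + 0.8)) and the fractions sum to 1, blend VBI directly: visc = exp(exp(VBI_blend)) - 0.8
VBI_1 = ln(ln(41.4 + 0.8)) = 1.31973
VBI_2 = ln(ln(322 + 0.8)) = 1.75389
VBI_blend = 0.36 * 1.31973 + 0.64 * 1.75389 = 1.59759
visc_blend = exp(exp(1.59759)) - 0.8 = 139.1

139.1 cSt


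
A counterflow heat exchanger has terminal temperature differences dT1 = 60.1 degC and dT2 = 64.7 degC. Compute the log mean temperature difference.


LMTD = (dT1 - dT2) / ln(dT1/dT2)
= (60.1 - 64.7) / ln(60.1 / 64.7) = -4.6 / -0.0737514 = 62.37

62.37 degC


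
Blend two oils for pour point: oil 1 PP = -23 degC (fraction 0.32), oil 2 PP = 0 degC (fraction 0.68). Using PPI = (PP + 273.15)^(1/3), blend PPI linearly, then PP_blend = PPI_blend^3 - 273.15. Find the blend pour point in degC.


PPI_1 = (-23 + 273.15)^(1/3) = 6.300865
PPI_2 = (0 + 273.15)^(1/3) = 6.488342
PPI_blend = 0.32 * 6.300865 + 0.68 * 6.488342 = 6.428349
PP_blend = 6.428349^3 - 273.15 = 265.643 - 273.15 = -7.51

-7.51 degC


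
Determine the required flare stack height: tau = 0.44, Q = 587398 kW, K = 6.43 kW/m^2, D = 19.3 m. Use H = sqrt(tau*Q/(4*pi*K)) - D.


tau*Q/(4*pi*K) = 0.44 * 587398 / (4 * pi * 6.43) = 3198.63
sqrt(3198.63) = 56.5564
H = 56.5564 - 19.3 = 37.26

37.26 m


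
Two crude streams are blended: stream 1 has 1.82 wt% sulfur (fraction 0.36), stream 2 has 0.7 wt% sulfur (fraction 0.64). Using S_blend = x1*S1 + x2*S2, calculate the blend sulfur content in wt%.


Linear sulfur blending: S_blend = x1*S1 + x2*S2
Contribution 1: 0.36 * 1.82 = 0.6552 wt%
Contribution 2: 0.64 * 0.7 = 0.448 wt%
S_blend = 0.6552 + 0.448 = 1.1032

1.1032 wt%


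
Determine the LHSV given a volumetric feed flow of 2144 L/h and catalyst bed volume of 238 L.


LHSV = volumetric feed rate / catalyst volume
= 2144 L/h / 238 L
= 9.008 h^-1

9.008 h^-1


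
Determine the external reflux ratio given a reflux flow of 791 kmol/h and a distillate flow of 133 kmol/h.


Reflux ratio definition: R = L / D (liquid returned / distillate withdrawn)
L = 791 kmol/h, D = 133 kmol/h
R = 791 / 133 = 5.947

5.947


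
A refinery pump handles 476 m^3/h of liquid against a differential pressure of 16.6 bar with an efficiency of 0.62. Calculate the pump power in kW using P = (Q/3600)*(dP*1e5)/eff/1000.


Q = 476 / 3600 = 0.132222 m^3/s
P = 0.132222 * (16.6 * 1e5) / 0.62 / 1000 = 354.0

354.0 kW


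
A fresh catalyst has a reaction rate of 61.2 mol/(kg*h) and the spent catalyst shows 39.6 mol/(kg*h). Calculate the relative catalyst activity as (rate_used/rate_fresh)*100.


Activity (%) = (rate_used / rate_fresh) * 100
rate_used = 39.6, rate_fresh = 61.2
= (39.6 / 61.2) * 100
= 0.6471 * 100 = 64.71

64.71 %


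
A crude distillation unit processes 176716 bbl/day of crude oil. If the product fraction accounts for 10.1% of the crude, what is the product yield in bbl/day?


Crude throughput = 176716 bbl/day
Fraction yield = 10.1%
yield = throughput * fraction / 100
yield = 176716 * 10.1 / 100 = 17848.316

17848.316 bbl/day


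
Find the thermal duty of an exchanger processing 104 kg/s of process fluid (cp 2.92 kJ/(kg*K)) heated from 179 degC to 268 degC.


Q = m_dot * cp * delta_T
delta_T = 268 - 179 = 89 K
Q = 104 * 2.92 * 89
= 303.68 * 89
= 27027.52 kW

27027.52 kW


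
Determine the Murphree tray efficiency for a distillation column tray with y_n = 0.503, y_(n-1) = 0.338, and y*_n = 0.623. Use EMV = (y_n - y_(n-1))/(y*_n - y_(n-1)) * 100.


Murphree vapor efficiency: EMV = (y_n - y_(n-1)) / (y*_n - y_(n-1)) * 100
EMV = (0.503 - 0.338) / (0.623 - 0.338) * 100 = 0.165 / 0.285 * 100 = 57.89

57.89 %


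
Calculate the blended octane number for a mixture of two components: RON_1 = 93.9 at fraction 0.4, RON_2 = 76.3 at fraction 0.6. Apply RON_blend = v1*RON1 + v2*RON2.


Linear blending: RON_blend = sum(vi * RONi)
Contribution 1: 0.4 * 93.9 = 37.56
Contribution 2: 0.6 * 76.3 = 45.78
RON_blend = 37.56 + 45.78 = 83.34

83.34


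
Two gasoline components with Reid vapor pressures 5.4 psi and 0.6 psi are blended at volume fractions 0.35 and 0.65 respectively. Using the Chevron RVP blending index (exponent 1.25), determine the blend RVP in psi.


Chevron index: RVP_blend = (sum xi*RVPi^1.25)^(1/1.25)
RVP^1.25 terms: 0.35 * 5.4^1.25 + 0.65 * 0.6^1.25 = 3.22436
RVP_blend = 3.22436^(1/1.25) = 2.551

2.551 psi


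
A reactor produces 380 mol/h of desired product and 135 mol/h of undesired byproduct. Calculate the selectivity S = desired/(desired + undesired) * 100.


Selectivity = desired / (desired + undesired) * 100
Total products = 380 + 135 = 515 mol/h
S = 380 / 515 * 100
= 0.7379 * 100
= 73.79 %

73.79 %


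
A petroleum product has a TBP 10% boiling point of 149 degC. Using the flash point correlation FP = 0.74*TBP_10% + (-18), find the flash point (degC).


FP = 0.74 * 149 + (-18) = 92.26

92.26 degC


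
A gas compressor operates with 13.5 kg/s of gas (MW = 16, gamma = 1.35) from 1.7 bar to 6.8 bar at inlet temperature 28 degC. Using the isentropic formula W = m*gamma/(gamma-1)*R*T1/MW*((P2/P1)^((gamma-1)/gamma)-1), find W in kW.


Isentropic work: W = m*(gamma/(gamma-1))*(R*T1/MW)*((P2/P1)^((gamma-1)/gamma) - 1)
T1 = 28 + 273.15 = 301.15 K
Pressure ratio = 6.8 / 1.7 = 4
Exponent = (1.35 - 1)/1.35 = 0.259259
(P2/P1)^exp - 1 = 4^0.259259 - 1 = 0.432483
W = 13.5 * 1.35 / 0.35 * 8.314 * 301.15 / 16 * 0.432483 = 3524

3524 kW


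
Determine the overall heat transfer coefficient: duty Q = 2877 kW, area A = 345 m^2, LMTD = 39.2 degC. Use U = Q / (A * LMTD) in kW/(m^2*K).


From Q = U*A*LMTD, U = Q / (A * LMTD)
U = 2877 / (345 * 39.2) = 2877 / 13524 = 0.2127

0.2127 kW/(m^2*K)


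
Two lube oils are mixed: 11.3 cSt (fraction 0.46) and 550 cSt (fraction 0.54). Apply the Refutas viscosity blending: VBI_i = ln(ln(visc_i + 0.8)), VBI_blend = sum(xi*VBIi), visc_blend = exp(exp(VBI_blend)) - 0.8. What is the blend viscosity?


Refutas method: VBN_i = 14.534*ln(ln(visc_i + 0.8)) + 10.975, blended linearly by mass fraction; since VBN is linear in VBI_i = ln(ln(visc_i + 0.8)) and the fractions sum to 1, blend VBI directly: visc = exp(exp(VBI_blend)) - 0.8
VBI_1 = ln(ln(11.3 + 0.8)) = 0.913569
VBI_2 = ln(ln(550 + 0.8)) = 1.84235
VBI_blend = 0.46 * 0.913569 + 0.54 * 1.84235 = 1.41511
visc_blend = exp(exp(1.41511)) - 0.8 = 60.57

60.57 cSt


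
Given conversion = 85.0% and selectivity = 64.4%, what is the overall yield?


Overall yield = conversion (%) * selectivity (%) / 100
Conversion = 85.0%, Selectivity = 64.4%
Y = 85.0 * 64.4 / 100
= 54.74 %

54.74 %


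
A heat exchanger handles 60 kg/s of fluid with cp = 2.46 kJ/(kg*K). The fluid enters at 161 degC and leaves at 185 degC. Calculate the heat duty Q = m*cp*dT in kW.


Q = m_dot * cp * delta_T
delta_T = 185 - 161 = 24 K
Q = 60 * 2.46 * 24
= 147.6 * 24
= 3542.4 kW

3542.4 kW


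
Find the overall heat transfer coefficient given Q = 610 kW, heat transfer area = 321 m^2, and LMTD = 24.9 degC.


From Q = U*A*LMTD, U = Q / (A * LMTD)
U = 610 / (321 * 24.9) = 610 / 7992.9 = 0.07632

0.07632 kW/(m^2*K)


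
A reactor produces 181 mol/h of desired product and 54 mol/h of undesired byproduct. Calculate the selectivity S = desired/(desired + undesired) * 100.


Selectivity = desired / (desired + undesired) * 100
Total products = 181 + 54 = 235 mol/h
S = 181 / 235 * 100
= 0.7702 * 100
= 77.02 %

77.02 %


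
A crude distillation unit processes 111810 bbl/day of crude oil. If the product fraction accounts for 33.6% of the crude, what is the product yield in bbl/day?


Crude throughput = 111810 bbl/day
Fraction yield = 33.6%
yield = throughput * fraction / 100
yield = 111810 * 33.6 / 100 = 37568.16

37568.16 bbl/day


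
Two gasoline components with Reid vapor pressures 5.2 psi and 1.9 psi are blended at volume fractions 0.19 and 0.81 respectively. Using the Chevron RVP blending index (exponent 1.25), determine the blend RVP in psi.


Chevron index: RVP_blend = (sum xi*RVPi^1.25)^(1/1.25)
RVP^1.25 terms: 0.19 * 5.2^1.25 + 0.81 * 1.9^1.25 = 3.29883
RVP_blend = 3.29883^(1/1.25) = 2.598

2.598 psi


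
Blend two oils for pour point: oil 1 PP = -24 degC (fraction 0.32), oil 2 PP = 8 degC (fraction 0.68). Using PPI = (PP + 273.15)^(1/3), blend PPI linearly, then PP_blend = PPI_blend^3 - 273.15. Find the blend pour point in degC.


PPI_1 = (-24 + 273.15)^(1/3) = 6.292458
PPI_2 = (8 + 273.15)^(1/3) = 6.551077
PPI_blend = 0.32 * 6.292458 + 0.68 * 6.551077 = 6.468319
PP_blend = 6.468319^3 - 273.15 = 270.629 - 273.15 = -2.52

-2.52 degC


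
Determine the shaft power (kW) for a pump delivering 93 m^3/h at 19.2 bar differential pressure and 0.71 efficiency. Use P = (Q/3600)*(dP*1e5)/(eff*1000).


Q = 93 / 3600 = 0.0258333 m^3/s
P = 0.0258333 * (19.2 * 1e5) / 0.71 / 1000 = 69.86

69.86 kW


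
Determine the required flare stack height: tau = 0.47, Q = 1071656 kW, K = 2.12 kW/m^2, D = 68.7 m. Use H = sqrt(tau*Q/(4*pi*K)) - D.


tau*Q/(4*pi*K) = 0.47 * 1071656 / (4 * pi * 2.12) = 18906.3
sqrt(18906.3) = 137.5
H = 137.5 - 68.7 = 68.80

68.80 m
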